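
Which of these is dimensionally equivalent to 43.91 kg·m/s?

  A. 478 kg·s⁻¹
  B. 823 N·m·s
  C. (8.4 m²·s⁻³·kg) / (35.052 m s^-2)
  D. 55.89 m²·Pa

C.

Reference: kg·m·s⁻¹.
Each option:
  A. kg·s⁻¹
  B. N·m·s = kg·m·s⁻²·m·s = kg·m²·s⁻¹
  C. [kg·m²·s⁻³] / [m·s⁻²] = kg·m·s⁻¹  ← same
  D. Pa·m² = N·m⁻²·m² = kg·m·s⁻²
Only C. matches kg·m·s⁻¹.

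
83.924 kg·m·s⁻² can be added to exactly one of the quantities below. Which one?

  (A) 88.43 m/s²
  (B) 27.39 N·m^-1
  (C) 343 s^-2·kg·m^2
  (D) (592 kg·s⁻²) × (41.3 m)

(D)

Reference: kg·m·s⁻².
Each option:
  (A) m·s⁻²
  (B) N·m⁻¹ = kg·m·s⁻²·m⁻¹ = kg·s⁻²
  (C) kg·m²·s⁻²
  (D) [kg·s⁻²] · [m] = kg·m·s⁻²  ← same
Only (D) matches kg·m·s⁻².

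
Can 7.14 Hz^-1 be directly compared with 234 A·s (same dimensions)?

No

Work out the base dimensions of each:
  7.14 Hz^-1:  Hz⁻¹ = (s⁻¹)⁻¹ = s
  234 A·s:  A·s = s·A
s ≠ s·A, so they cannot be added.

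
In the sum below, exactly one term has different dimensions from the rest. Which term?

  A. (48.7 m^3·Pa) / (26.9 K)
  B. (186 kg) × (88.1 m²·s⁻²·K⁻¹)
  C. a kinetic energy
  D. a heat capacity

C.

Dimensions:
  A. [kg·m²·s⁻²] / [K] = kg·m²·s⁻²·K⁻¹
  B. [kg] · [m²·s⁻²·K⁻¹] = kg·m²·s⁻²·K⁻¹
  C. [kinetic energy] = kg·m²·s⁻²
  D. [heat capacity] = kg·m²·s⁻²·K⁻¹
All reduce to kg·m²·s⁻²·K⁻¹ except C., which is kg·m²·s⁻².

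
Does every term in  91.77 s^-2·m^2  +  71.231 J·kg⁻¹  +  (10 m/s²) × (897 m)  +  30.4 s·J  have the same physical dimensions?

No

Work out the base dimensions of each:
  91.77 s^-2·m^2:  m²·s⁻²
  71.231 J·kg⁻¹:  J·kg⁻¹ = N·m·kg⁻¹ = m²·s⁻²
  (10 m/s²) × (897 m):  [m·s⁻²] · [m] = m²·s⁻²
  30.4 s·J:  J·s = N·m·s = kg·m²·s⁻¹
The terms do not share a single dimension (kg·m²·s⁻¹ vs m²·s⁻²).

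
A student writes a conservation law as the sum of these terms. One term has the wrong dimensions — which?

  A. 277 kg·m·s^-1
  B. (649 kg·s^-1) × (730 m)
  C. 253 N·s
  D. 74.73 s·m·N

D.

Reduce each to base SI dimensions:
  A. kg·m·s⁻¹
  B. [kg·s⁻¹] · [m] = kg·m·s⁻¹
  C. N·s = kg·m·s⁻²·s = kg·m·s⁻¹
  D. N·m·s = kg·m·s⁻²·m·s = kg·m²·s⁻¹
All reduce to kg·m·s⁻¹ except D., which is kg·m²·s⁻¹.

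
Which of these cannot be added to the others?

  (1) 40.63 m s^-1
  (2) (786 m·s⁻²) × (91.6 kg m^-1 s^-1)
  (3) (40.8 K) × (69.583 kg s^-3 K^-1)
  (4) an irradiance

(1)

Work out the base dimensions of each:
  (1) m·s⁻¹
  (2) [m·s⁻²] · [kg·m⁻¹·s⁻¹] = kg·s⁻³
  (3) [K] · [kg·s⁻³·K⁻¹] = kg·s⁻³
  (4) [irradiance] = kg·s⁻³
All reduce to kg·s⁻³ except (1), which is m·s⁻¹.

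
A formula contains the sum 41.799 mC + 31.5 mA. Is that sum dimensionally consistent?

Reduce each to base SI dimensions:
  41.799 mC:  C = s·A
  31.5 mA:  A
s·A ≠ A, so they cannot be added.

No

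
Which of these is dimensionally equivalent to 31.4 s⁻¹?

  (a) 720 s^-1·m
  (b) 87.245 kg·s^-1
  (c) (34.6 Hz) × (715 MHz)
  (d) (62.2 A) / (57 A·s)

(d)

Reference: s⁻¹.
Each option:
  (a) m·s⁻¹
  (b) kg·s⁻¹
  (c) [s⁻¹] · [s⁻¹] = s⁻²
  (d) [A] / [s·A] = s⁻¹  ← same
Only (d) matches s⁻¹.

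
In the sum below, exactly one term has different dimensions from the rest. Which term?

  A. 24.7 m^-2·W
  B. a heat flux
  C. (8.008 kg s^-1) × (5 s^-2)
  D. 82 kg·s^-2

Work out the base dimensions of each:
  A. W·m⁻² = J·s⁻¹·m⁻² = kg·s⁻³
  B. [heat flux] = kg·s⁻³
  C. [kg·s⁻¹] · [s⁻²] = kg·s⁻³
  D. kg·s⁻²
All reduce to kg·s⁻³ except D., which is kg·s⁻².

D.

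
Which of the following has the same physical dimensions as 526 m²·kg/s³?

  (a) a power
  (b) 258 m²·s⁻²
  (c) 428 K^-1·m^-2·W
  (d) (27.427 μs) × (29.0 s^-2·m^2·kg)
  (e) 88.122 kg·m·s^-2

(a)

Reference: kg·m²·s⁻³.
Each option:
  (a) [power] = kg·m²·s⁻³  ← same
  (b) m²·s⁻²
  (c) W·m⁻²·K⁻¹ = J·s⁻¹·m⁻²·K⁻¹ = kg·s⁻³·K⁻¹
  (d) [s] · [kg·m²·s⁻²] = kg·m²·s⁻¹
  (e) kg·m·s⁻²
Only (a) matches kg·m²·s⁻³.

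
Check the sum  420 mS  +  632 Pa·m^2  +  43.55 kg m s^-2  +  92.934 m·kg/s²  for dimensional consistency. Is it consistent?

No

Dimensions:
  420 mS:  S = Ω⁻¹ = kg⁻¹·m⁻²·s³·A²
  632 Pa·m^2:  Pa·m² = N·m⁻²·m² = kg·m·s⁻²
  43.55 kg m s^-2:  kg·m·s⁻²
  92.934 m·kg/s²:  kg·m·s⁻²
The terms do not share a single dimension (kg·m·s⁻² vs kg⁻¹·m⁻²·s³·A²).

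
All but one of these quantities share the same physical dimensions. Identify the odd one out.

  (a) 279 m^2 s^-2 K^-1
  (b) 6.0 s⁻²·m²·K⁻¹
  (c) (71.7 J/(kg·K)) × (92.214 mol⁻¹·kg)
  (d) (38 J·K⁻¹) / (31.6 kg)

Dimensions:
  (a) m²·s⁻²·K⁻¹
  (b) m²·s⁻²·K⁻¹
  (c) [m²·s⁻²·K⁻¹] · [kg·mol⁻¹] = kg·m²·s⁻²·K⁻¹·mol⁻¹
  (d) [kg·m²·s⁻²·K⁻¹] / [kg] = m²·s⁻²·K⁻¹
All reduce to m²·s⁻²·K⁻¹ except (c), which is kg·m²·s⁻²·K⁻¹·mol⁻¹.

(c)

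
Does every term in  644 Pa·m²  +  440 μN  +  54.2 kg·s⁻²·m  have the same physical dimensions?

Expand each in SI base units:
  644 Pa·m²:  Pa·m² = N·m⁻²·m² = kg·m·s⁻²
  440 μN:  N = kg·m·s⁻²
  54.2 kg·s⁻²·m:  kg·m·s⁻²
Every term reduces to kg·m·s⁻².

Yes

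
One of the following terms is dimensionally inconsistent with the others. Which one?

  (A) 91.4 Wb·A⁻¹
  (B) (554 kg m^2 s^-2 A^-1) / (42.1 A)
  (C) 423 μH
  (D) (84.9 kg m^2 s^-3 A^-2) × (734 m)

(D)

Expand each in SI base units:
  (A) Wb·A⁻¹ = V·s·A⁻¹ = kg·m²·s⁻²·A⁻²
  (B) [kg·m²·s⁻²·A⁻¹] / [A] = kg·m²·s⁻²·A⁻²
  (C) H = V·s·A⁻¹ = kg·m²·s⁻²·A⁻²
  (D) [kg·m²·s⁻³·A⁻²] · [m] = kg·m³·s⁻³·A⁻²
All reduce to kg·m²·s⁻²·A⁻² except (D), which is kg·m³·s⁻³·A⁻².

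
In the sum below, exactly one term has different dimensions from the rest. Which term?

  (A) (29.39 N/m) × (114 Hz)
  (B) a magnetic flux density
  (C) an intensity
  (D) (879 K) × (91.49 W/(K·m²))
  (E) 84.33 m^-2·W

Expand each in SI base units:
  (A) [kg·s⁻²] · [s⁻¹] = kg·s⁻³
  (B) [magnetic flux density] = kg·s⁻²·A⁻¹
  (C) [intensity] = kg·s⁻³
  (D) [K] · [kg·s⁻³·K⁻¹] = kg·s⁻³
  (E) W·m⁻² = J·s⁻¹·m⁻² = kg·s⁻³
All reduce to kg·s⁻³ except (B), which is kg·s⁻²·A⁻¹.

(B)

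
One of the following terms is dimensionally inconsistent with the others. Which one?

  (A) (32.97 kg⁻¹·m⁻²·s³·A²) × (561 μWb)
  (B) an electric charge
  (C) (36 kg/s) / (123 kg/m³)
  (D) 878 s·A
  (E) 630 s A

Dimensions:
  (A) [kg⁻¹·m⁻²·s³·A²] · [kg·m²·s⁻²·A⁻¹] = s·A
  (B) [electric charge] = s·A
  (C) [kg·s⁻¹] / [kg·m⁻³] = m³·s⁻¹
  (D) A·s = s·A
  (E) s·A
All reduce to s·A except (C), which is m³·s⁻¹.

(C)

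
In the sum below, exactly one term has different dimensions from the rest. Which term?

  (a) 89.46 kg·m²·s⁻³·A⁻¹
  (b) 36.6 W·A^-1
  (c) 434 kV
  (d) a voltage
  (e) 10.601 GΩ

Dimensions:
  (a) kg·m²·s⁻³·A⁻¹
  (b) W·A⁻¹ = J·s⁻¹·A⁻¹ = kg·m²·s⁻³·A⁻¹
  (c) V = J·C⁻¹ = kg·m²·s⁻³·A⁻¹
  (d) [voltage] = kg·m²·s⁻³·A⁻¹
  (e) Ω = V·A⁻¹ = kg·m²·s⁻³·A⁻²
All reduce to kg·m²·s⁻³·A⁻¹ except (e), which is kg·m²·s⁻³·A⁻².

(e)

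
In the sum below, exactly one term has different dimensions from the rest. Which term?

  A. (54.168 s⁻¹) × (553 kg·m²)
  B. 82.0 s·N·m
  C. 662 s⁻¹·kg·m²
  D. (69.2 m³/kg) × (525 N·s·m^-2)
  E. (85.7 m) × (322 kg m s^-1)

D.

Reduce each to base SI dimensions:
  A. [s⁻¹] · [kg·m²] = kg·m²·s⁻¹
  B. N·m·s = kg·m·s⁻²·m·s = kg·m²·s⁻¹
  C. kg·m²·s⁻¹
  D. [kg⁻¹·m³] · [kg·m⁻¹·s⁻¹] = m²·s⁻¹
  E. [m] · [kg·m·s⁻¹] = kg·m²·s⁻¹
All reduce to kg·m²·s⁻¹ except D., which is m²·s⁻¹.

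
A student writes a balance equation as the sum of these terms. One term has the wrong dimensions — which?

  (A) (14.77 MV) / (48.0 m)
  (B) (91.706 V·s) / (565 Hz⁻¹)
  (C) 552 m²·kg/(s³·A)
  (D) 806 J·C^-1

Work out the base dimensions of each:
  (A) [kg·m²·s⁻³·A⁻¹] / [m] = kg·m·s⁻³·A⁻¹
  (B) [kg·m²·s⁻²·A⁻¹] / [s] = kg·m²·s⁻³·A⁻¹
  (C) kg·m²·s⁻³·A⁻¹
  (D) J·C⁻¹ = N·m·(s·A)⁻¹ = kg·m²·s⁻³·A⁻¹
All reduce to kg·m²·s⁻³·A⁻¹ except (A), which is kg·m·s⁻³·A⁻¹.

(A)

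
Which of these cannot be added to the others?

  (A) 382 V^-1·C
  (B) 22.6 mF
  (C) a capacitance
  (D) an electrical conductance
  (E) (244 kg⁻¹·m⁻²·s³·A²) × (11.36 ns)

Dimensions:
  (A) C·V⁻¹ = s·A·(J·C⁻¹)⁻¹ = kg⁻¹·m⁻²·s⁴·A²
  (B) F = C·V⁻¹ = kg⁻¹·m⁻²·s⁴·A²
  (C) [capacitance] = kg⁻¹·m⁻²·s⁴·A²
  (D) [electrical conductance] = kg⁻¹·m⁻²·s³·A²
  (E) [kg⁻¹·m⁻²·s³·A²] · [s] = kg⁻¹·m⁻²·s⁴·A²
All reduce to kg⁻¹·m⁻²·s⁴·A² except (D), which is kg⁻¹·m⁻²·s³·A².

(D)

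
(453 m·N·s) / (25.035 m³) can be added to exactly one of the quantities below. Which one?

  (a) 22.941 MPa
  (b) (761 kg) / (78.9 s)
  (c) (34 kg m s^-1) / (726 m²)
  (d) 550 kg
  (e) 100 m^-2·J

(c)

Reference: [kg·m²·s⁻¹] / [m³] = kg·m⁻¹·s⁻¹.
Each option:
  (a) Pa = N·m⁻² = kg·m⁻¹·s⁻²
  (b) [kg] / [s] = kg·s⁻¹
  (c) [kg·m·s⁻¹] / [m²] = kg·m⁻¹·s⁻¹  ← same
  (d) kg
  (e) J·m⁻² = N·m·m⁻² = kg·s⁻²
Only (c) matches kg·m⁻¹·s⁻¹.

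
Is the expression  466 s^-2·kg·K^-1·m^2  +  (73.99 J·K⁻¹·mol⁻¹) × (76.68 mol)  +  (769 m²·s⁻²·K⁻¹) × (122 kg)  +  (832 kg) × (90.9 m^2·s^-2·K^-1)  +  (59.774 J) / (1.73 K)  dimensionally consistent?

Work out the base dimensions of each:
  466 s^-2·kg·K^-1·m^2:  kg·m²·s⁻²·K⁻¹
  (73.99 J·K⁻¹·mol⁻¹) × (76.68 mol):  [kg·m²·s⁻²·K⁻¹·mol⁻¹] · [mol] = kg·m²·s⁻²·K⁻¹
  (769 m²·s⁻²·K⁻¹) × (122 kg):  [m²·s⁻²·K⁻¹] · [kg] = kg·m²·s⁻²·K⁻¹
  (832 kg) × (90.9 m^2·s^-2·K^-1):  [kg] · [m²·s⁻²·K⁻¹] = kg·m²·s⁻²·K⁻¹
  (59.774 J) / (1.73 K):  [kg·m²·s⁻²] / [K] = kg·m²·s⁻²·K⁻¹
Every term reduces to kg·m²·s⁻²·K⁻¹.

Yes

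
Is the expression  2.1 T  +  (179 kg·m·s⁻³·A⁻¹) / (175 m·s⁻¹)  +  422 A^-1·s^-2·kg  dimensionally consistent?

Work out the base dimensions of each:
  2.1 T:  T = Wb·m⁻² = kg·s⁻²·A⁻¹
  (179 kg·m·s⁻³·A⁻¹) / (175 m·s⁻¹):  [kg·m·s⁻³·A⁻¹] / [m·s⁻¹] = kg·s⁻²·A⁻¹
  422 A^-1·s^-2·kg:  kg·s⁻²·A⁻¹
Every term reduces to kg·s⁻²·A⁻¹.

Yes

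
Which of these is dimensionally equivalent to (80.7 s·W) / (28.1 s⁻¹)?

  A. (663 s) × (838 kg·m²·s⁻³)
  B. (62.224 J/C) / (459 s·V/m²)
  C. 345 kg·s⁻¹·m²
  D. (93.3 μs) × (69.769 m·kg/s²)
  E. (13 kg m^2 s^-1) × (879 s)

C.

Reference: [kg·m²·s⁻²] / [s⁻¹] = kg·m²·s⁻¹.
Each option:
  A. [s] · [kg·m²·s⁻³] = kg·m²·s⁻²
  B. [kg·m²·s⁻³·A⁻¹] / [kg·s⁻²·A⁻¹] = m²·s⁻¹
  C. kg·m²·s⁻¹  ← same
  D. [s] · [kg·m·s⁻²] = kg·m·s⁻¹
  E. [kg·m²·s⁻¹] · [s] = kg·m²
Only C. matches kg·m²·s⁻¹.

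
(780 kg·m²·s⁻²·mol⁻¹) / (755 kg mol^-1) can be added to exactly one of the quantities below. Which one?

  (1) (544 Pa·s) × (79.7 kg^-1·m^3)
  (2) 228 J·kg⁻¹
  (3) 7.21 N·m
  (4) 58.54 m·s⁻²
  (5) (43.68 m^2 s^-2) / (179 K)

Reference: [kg·m²·s⁻²·mol⁻¹] / [kg·mol⁻¹] = m²·s⁻².
Each option:
  (1) [kg·m⁻¹·s⁻¹] · [kg⁻¹·m³] = m²·s⁻¹
  (2) J·kg⁻¹ = N·m·kg⁻¹ = m²·s⁻²  ← same
  (3) N·m = kg·m·s⁻²·m = kg·m²·s⁻²
  (4) m·s⁻²
  (5) [m²·s⁻²] / [K] = m²·s⁻²·K⁻¹
Only (2) matches m²·s⁻².

(2)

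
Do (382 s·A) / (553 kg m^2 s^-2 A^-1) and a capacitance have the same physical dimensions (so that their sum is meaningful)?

No

Reduce each to base SI dimensions:
  (382 s·A) / (553 kg m^2 s^-2 A^-1):  [s·A] / [kg·m²·s⁻²·A⁻¹] = kg⁻¹·m⁻²·s³·A²
  a capacitance:  [capacitance] = kg⁻¹·m⁻²·s⁴·A²
kg⁻¹·m⁻²·s³·A² ≠ kg⁻¹·m⁻²·s⁴·A², so they cannot be added.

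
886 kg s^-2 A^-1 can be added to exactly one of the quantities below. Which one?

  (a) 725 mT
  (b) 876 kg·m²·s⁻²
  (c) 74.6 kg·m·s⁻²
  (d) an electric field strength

(a)

Reference: kg·s⁻²·A⁻¹.
Each option:
  (a) T = Wb·m⁻² = kg·s⁻²·A⁻¹  ← same
  (b) kg·m²·s⁻²
  (c) kg·m·s⁻²
  (d) [electric field strength] = kg·m·s⁻³·A⁻¹
Only (a) matches kg·s⁻²·A⁻¹.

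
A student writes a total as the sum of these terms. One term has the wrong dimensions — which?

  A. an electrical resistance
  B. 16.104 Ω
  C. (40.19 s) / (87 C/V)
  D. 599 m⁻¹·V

Expand each in SI base units:
  A. [electrical resistance] = kg·m²·s⁻³·A⁻²
  B. Ω = V·A⁻¹ = kg·m²·s⁻³·A⁻²
  C. [s] / [kg⁻¹·m⁻²·s⁴·A²] = kg·m²·s⁻³·A⁻²
  D. V·m⁻¹ = J·C⁻¹·m⁻¹ = kg·m·s⁻³·A⁻¹
All reduce to kg·m²·s⁻³·A⁻² except D., which is kg·m·s⁻³·A⁻¹.

D.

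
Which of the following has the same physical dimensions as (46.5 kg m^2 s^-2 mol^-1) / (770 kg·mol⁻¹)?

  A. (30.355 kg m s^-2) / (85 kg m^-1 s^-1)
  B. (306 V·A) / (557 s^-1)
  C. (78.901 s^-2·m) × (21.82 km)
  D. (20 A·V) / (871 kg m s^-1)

Reference: [kg·m²·s⁻²·mol⁻¹] / [kg·mol⁻¹] = m²·s⁻².
Each option:
  A. [kg·m·s⁻²] / [kg·m⁻¹·s⁻¹] = m²·s⁻¹
  B. [kg·m²·s⁻³] / [s⁻¹] = kg·m²·s⁻²
  C. [m·s⁻²] · [m] = m²·s⁻²  ← same
  D. [kg·m²·s⁻³] / [kg·m·s⁻¹] = m·s⁻²
Only C. matches m²·s⁻².

C.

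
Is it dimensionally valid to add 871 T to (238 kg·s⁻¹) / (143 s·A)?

Yes

Work out the base dimensions of each:
  871 T:  T = Wb·m⁻² = kg·s⁻²·A⁻¹
  (238 kg·s⁻¹) / (143 s·A):  [kg·s⁻¹] / [s·A] = kg·s⁻²·A⁻¹
Both are kg·s⁻²·A⁻¹, so they have the same dimensions and can be added.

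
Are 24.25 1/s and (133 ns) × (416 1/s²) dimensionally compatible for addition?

Yes

Reduce each to base SI dimensions:
  24.25 1/s:  s⁻¹
  (133 ns) × (416 1/s²):  [s] · [s⁻²] = s⁻¹
Both are s⁻¹, so they have the same dimensions and can be added.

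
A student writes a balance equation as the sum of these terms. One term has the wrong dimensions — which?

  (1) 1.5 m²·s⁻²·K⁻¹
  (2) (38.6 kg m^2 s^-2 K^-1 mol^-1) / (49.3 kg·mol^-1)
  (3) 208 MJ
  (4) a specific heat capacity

(3)

Expand each in SI base units:
  (1) m²·s⁻²·K⁻¹
  (2) [kg·m²·s⁻²·K⁻¹·mol⁻¹] / [kg·mol⁻¹] = m²·s⁻²·K⁻¹
  (3) J = N·m = kg·m²·s⁻²
  (4) [specific heat capacity] = m²·s⁻²·K⁻¹
All reduce to m²·s⁻²·K⁻¹ except (3), which is kg·m²·s⁻².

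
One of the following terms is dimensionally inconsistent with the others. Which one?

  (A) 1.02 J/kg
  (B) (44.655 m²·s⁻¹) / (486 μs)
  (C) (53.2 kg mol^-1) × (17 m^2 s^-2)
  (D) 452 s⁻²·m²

Dimensions:
  (A) J·kg⁻¹ = N·m·kg⁻¹ = m²·s⁻²
  (B) [m²·s⁻¹] / [s] = m²·s⁻²
  (C) [kg·mol⁻¹] · [m²·s⁻²] = kg·m²·s⁻²·mol⁻¹
  (D) m²·s⁻²
All reduce to m²·s⁻² except (C), which is kg·m²·s⁻²·mol⁻¹.

(C)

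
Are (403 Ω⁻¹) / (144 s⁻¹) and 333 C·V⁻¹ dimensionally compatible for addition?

Yes

Expand each in SI base units:
  (403 Ω⁻¹) / (144 s⁻¹):  [kg⁻¹·m⁻²·s³·A²] / [s⁻¹] = kg⁻¹·m⁻²·s⁴·A²
  333 C·V⁻¹:  C·V⁻¹ = s·A·(J·C⁻¹)⁻¹ = kg⁻¹·m⁻²·s⁴·A²
Both are kg⁻¹·m⁻²·s⁴·A², so they have the same dimensions and can be added.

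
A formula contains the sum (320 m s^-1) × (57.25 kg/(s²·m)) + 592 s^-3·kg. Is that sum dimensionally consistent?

Yes

Dimensions:
  (320 m s^-1) × (57.25 kg/(s²·m)):  [m·s⁻¹] · [kg·m⁻¹·s⁻²] = kg·s⁻³
  592 s^-3·kg:  kg·s⁻³
Both are kg·s⁻³, so they have the same dimensions and can be added.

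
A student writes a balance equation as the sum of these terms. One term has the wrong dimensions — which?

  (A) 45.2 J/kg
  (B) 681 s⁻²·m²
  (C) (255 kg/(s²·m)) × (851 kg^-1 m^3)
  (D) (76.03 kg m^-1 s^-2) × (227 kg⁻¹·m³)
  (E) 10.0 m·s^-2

Dimensions:
  (A) J·kg⁻¹ = N·m·kg⁻¹ = m²·s⁻²
  (B) m²·s⁻²
  (C) [kg·m⁻¹·s⁻²] · [kg⁻¹·m³] = m²·s⁻²
  (D) [kg·m⁻¹·s⁻²] · [kg⁻¹·m³] = m²·s⁻²
  (E) m·s⁻²
All reduce to m²·s⁻² except (E), which is m·s⁻².

(E)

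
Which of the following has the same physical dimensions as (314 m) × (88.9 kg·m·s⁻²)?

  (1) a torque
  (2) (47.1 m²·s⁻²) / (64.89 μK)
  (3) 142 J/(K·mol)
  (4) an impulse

Reference: [m] · [kg·m·s⁻²] = kg·m²·s⁻².
Each option:
  (1) [torque] = kg·m²·s⁻²  ← same
  (2) [m²·s⁻²] / [K] = m²·s⁻²·K⁻¹
  (3) J·mol⁻¹·K⁻¹ = N·m·mol⁻¹·K⁻¹ = kg·m²·s⁻²·K⁻¹·mol⁻¹
  (4) [impulse] = kg·m·s⁻¹
Only (1) matches kg·m²·s⁻².

(1)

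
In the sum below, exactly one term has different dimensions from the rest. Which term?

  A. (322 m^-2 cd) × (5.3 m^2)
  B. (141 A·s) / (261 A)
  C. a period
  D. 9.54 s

Dimensions:
  A. [m⁻²·cd] · [m²] = cd
  B. [s·A] / [A] = s
  C. [period] = s
  D. s
All reduce to s except A., which is cd.

A.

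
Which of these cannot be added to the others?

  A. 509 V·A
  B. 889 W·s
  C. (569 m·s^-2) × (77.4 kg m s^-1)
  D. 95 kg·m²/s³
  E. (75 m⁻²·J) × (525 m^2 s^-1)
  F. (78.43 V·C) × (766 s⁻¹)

B.

In SI base units:
  A. V·A = J·C⁻¹·A = kg·m²·s⁻³
  B. W·s = J·s⁻¹·s = kg·m²·s⁻²
  C. [m·s⁻²] · [kg·m·s⁻¹] = kg·m²·s⁻³
  D. kg·m²·s⁻³
  E. [kg·s⁻²] · [m²·s⁻¹] = kg·m²·s⁻³
  F. [kg·m²·s⁻²] · [s⁻¹] = kg·m²·s⁻³
All reduce to kg·m²·s⁻³ except B., which is kg·m²·s⁻².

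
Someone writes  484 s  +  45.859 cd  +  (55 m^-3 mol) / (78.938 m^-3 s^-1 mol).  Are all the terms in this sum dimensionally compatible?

Work out the base dimensions of each:
  484 s:  s
  45.859 cd:  cd
  (55 m^-3 mol) / (78.938 m^-3 s^-1 mol):  [m⁻³·mol] / [m⁻³·s⁻¹·mol] = s
The terms do not share a single dimension (cd vs s).

No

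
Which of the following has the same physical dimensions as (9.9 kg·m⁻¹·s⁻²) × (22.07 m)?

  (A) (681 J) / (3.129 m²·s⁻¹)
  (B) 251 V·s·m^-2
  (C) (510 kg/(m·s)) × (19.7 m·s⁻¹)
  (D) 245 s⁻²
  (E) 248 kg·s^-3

(C)

Reference: [kg·m⁻¹·s⁻²] · [m] = kg·s⁻².
Each option:
  (A) [kg·m²·s⁻²] / [m²·s⁻¹] = kg·s⁻¹
  (B) V·s·m⁻² = J·C⁻¹·s·m⁻² = kg·s⁻²·A⁻¹
  (C) [kg·m⁻¹·s⁻¹] · [m·s⁻¹] = kg·s⁻²  ← same
  (D) s⁻²
  (E) kg·s⁻³
Only (C) matches kg·s⁻².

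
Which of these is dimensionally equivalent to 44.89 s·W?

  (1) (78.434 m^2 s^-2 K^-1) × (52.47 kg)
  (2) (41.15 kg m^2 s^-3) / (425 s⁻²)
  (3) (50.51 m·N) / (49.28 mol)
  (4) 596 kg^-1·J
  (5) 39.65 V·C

(5)

Reference: W·s = J·s⁻¹·s = kg·m²·s⁻².
Each option:
  (1) [m²·s⁻²·K⁻¹] · [kg] = kg·m²·s⁻²·K⁻¹
  (2) [kg·m²·s⁻³] / [s⁻²] = kg·m²·s⁻¹
  (3) [kg·m²·s⁻²] / [mol] = kg·m²·s⁻²·mol⁻¹
  (4) J·kg⁻¹ = N·m·kg⁻¹ = m²·s⁻²
  (5) C·V = s·A·J·C⁻¹ = kg·m²·s⁻²  ← same
Only (5) matches kg·m²·s⁻².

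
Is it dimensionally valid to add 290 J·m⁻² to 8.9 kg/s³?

Reduce each to base SI dimensions:
  290 J·m⁻²:  J·m⁻² = N·m·m⁻² = kg·s⁻²
  8.9 kg/s³:  kg·s⁻³
kg·s⁻² ≠ kg·s⁻³, so they cannot be added.

No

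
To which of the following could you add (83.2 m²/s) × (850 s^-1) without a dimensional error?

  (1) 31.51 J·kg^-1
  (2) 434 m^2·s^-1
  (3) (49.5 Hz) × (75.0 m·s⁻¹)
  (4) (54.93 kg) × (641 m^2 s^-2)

(1)

Reference: [m²·s⁻¹] · [s⁻¹] = m²·s⁻².
Each option:
  (1) J·kg⁻¹ = N·m·kg⁻¹ = m²·s⁻²  ← same
  (2) m²·s⁻¹
  (3) [s⁻¹] · [m·s⁻¹] = m·s⁻²
  (4) [kg] · [m²·s⁻²] = kg·m²·s⁻²
Only (1) matches m²·s⁻².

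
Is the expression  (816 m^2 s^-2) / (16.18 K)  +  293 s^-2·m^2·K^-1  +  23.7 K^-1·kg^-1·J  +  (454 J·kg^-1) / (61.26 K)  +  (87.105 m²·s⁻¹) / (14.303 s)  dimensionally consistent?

Reduce each to base SI dimensions:
  (816 m^2 s^-2) / (16.18 K):  [m²·s⁻²] / [K] = m²·s⁻²·K⁻¹
  293 s^-2·m^2·K^-1:  m²·s⁻²·K⁻¹
  23.7 K^-1·kg^-1·J:  J·kg⁻¹·K⁻¹ = N·m·kg⁻¹·K⁻¹ = m²·s⁻²·K⁻¹
  (454 J·kg^-1) / (61.26 K):  [m²·s⁻²] / [K] = m²·s⁻²·K⁻¹
  (87.105 m²·s⁻¹) / (14.303 s):  [m²·s⁻¹] / [s] = m²·s⁻²
The terms do not share a single dimension (m²·s⁻² vs m²·s⁻²·K⁻¹).

No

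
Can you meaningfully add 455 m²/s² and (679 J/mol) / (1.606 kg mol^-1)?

In SI base units:
  455 m²/s²:  m²·s⁻²
  (679 J/mol) / (1.606 kg mol^-1):  [kg·m²·s⁻²·mol⁻¹] / [kg·mol⁻¹] = m²·s⁻²
Both are m²·s⁻², so they have the same dimensions and can be added.

Yes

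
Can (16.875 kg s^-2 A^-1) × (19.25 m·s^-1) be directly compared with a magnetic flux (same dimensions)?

No

Dimensions:
  (16.875 kg s^-2 A^-1) × (19.25 m·s^-1):  [kg·s⁻²·A⁻¹] · [m·s⁻¹] = kg·m·s⁻³·A⁻¹
  a magnetic flux:  [magnetic flux] = kg·m²·s⁻²·A⁻¹
kg·m·s⁻³·A⁻¹ ≠ kg·m²·s⁻²·A⁻¹, so they cannot be added.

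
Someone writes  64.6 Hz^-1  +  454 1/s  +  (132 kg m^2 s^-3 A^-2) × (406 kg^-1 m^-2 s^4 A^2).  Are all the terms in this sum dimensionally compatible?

No

Expand each in SI base units:
  64.6 Hz^-1:  Hz⁻¹ = (s⁻¹)⁻¹ = s
  454 1/s:  s⁻¹
  (132 kg m^2 s^-3 A^-2) × (406 kg^-1 m^-2 s^4 A^2):  [kg·m²·s⁻³·A⁻²] · [kg⁻¹·m⁻²·s⁴·A²] = s
The terms do not share a single dimension (s vs s⁻¹).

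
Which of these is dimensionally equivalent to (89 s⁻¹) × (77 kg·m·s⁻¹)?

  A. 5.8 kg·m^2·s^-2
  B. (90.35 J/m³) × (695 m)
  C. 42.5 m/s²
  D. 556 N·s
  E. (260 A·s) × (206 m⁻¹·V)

E.

Reference: [s⁻¹] · [kg·m·s⁻¹] = kg·m·s⁻².
Each option:
  A. kg·m²·s⁻²
  B. [kg·m⁻¹·s⁻²] · [m] = kg·s⁻²
  C. m·s⁻²
  D. N·s = kg·m·s⁻²·s = kg·m·s⁻¹
  E. [s·A] · [kg·m·s⁻³·A⁻¹] = kg·m·s⁻²  ← same
Only E. matches kg·m·s⁻².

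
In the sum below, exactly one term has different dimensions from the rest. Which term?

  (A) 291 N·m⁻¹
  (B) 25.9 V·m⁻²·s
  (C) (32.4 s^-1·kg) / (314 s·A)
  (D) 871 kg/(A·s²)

Dimensions:
  (A) N·m⁻¹ = kg·m·s⁻²·m⁻¹ = kg·s⁻²
  (B) V·s·m⁻² = J·C⁻¹·s·m⁻² = kg·s⁻²·A⁻¹
  (C) [kg·s⁻¹] / [s·A] = kg·s⁻²·A⁻¹
  (D) kg·s⁻²·A⁻¹
All reduce to kg·s⁻²·A⁻¹ except (A), which is kg·s⁻².

(A)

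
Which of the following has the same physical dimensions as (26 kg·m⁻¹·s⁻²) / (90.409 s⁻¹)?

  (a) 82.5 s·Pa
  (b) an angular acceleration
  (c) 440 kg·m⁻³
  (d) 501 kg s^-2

Reference: [kg·m⁻¹·s⁻²] / [s⁻¹] = kg·m⁻¹·s⁻¹.
Each option:
  (a) Pa·s = N·m⁻²·s = kg·m⁻¹·s⁻¹  ← same
  (b) [angular acceleration] = s⁻²
  (c) kg·m⁻³
  (d) kg·s⁻²
Only (a) matches kg·m⁻¹·s⁻¹.

(a)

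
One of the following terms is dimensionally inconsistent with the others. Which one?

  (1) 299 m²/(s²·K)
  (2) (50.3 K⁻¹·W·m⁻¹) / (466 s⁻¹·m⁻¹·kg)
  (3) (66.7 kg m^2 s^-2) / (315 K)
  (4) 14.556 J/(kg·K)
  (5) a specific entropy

In SI base units:
  (1) m²·s⁻²·K⁻¹
  (2) [kg·m·s⁻³·K⁻¹] / [kg·m⁻¹·s⁻¹] = m²·s⁻²·K⁻¹
  (3) [kg·m²·s⁻²] / [K] = kg·m²·s⁻²·K⁻¹
  (4) J·kg⁻¹·K⁻¹ = N·m·kg⁻¹·K⁻¹ = m²·s⁻²·K⁻¹
  (5) [specific entropy] = m²·s⁻²·K⁻¹
All reduce to m²·s⁻²·K⁻¹ except (3), which is kg·m²·s⁻²·K⁻¹.

(3)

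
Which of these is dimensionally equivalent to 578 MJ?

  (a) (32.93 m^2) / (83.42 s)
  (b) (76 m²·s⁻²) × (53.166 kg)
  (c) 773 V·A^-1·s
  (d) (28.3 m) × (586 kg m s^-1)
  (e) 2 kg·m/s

(b)

Reference: J = N·m = kg·m²·s⁻².
Each option:
  (a) [m²] / [s] = m²·s⁻¹
  (b) [m²·s⁻²] · [kg] = kg·m²·s⁻²  ← same
  (c) V·s·A⁻¹ = J·C⁻¹·s·A⁻¹ = kg·m²·s⁻²·A⁻²
  (d) [m] · [kg·m·s⁻¹] = kg·m²·s⁻¹
  (e) kg·m·s⁻¹
Only (b) matches kg·m²·s⁻².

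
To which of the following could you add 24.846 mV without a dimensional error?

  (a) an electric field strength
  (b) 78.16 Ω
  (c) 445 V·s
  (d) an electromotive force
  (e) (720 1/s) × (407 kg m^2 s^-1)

Reference: V = J·C⁻¹ = kg·m²·s⁻³·A⁻¹.
Each option:
  (a) [electric field strength] = kg·m·s⁻³·A⁻¹
  (b) Ω = V·A⁻¹ = kg·m²·s⁻³·A⁻²
  (c) V·s = J·C⁻¹·s = kg·m²·s⁻²·A⁻¹
  (d) [electromotive force] = kg·m²·s⁻³·A⁻¹  ← same
  (e) [s⁻¹] · [kg·m²·s⁻¹] = kg·m²·s⁻²
Only (d) matches kg·m²·s⁻³·A⁻¹.

(d)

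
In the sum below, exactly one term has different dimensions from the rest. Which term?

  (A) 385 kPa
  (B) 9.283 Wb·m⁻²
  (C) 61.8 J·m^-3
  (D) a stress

In SI base units:
  (A) Pa = N·m⁻² = kg·m⁻¹·s⁻²
  (B) Wb·m⁻² = V·s·m⁻² = kg·s⁻²·A⁻¹
  (C) J·m⁻³ = N·m·m⁻³ = kg·m⁻¹·s⁻²
  (D) [stress] = kg·m⁻¹·s⁻²
All reduce to kg·m⁻¹·s⁻² except (B), which is kg·s⁻²·A⁻¹.

(B)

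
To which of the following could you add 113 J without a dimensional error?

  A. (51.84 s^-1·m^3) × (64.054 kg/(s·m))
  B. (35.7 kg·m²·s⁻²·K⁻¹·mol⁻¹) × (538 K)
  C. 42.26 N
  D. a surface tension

A.

Reference: J = N·m = kg·m²·s⁻².
Each option:
  A. [m³·s⁻¹] · [kg·m⁻¹·s⁻¹] = kg·m²·s⁻²  ← same
  B. [kg·m²·s⁻²·K⁻¹·mol⁻¹] · [K] = kg·m²·s⁻²·mol⁻¹
  C. N = kg·m·s⁻²
  D. [surface tension] = kg·s⁻²
Only A. matches kg·m²·s⁻².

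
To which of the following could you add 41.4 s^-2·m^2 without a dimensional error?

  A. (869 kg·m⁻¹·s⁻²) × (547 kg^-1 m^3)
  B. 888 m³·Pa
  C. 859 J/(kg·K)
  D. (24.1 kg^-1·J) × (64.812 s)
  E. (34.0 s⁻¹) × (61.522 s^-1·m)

Reference: m²·s⁻².
Each option:
  A. [kg·m⁻¹·s⁻²] · [kg⁻¹·m³] = m²·s⁻²  ← same
  B. Pa·m³ = N·m⁻²·m³ = kg·m²·s⁻²
  C. J·kg⁻¹·K⁻¹ = N·m·kg⁻¹·K⁻¹ = m²·s⁻²·K⁻¹
  D. [m²·s⁻²] · [s] = m²·s⁻¹
  E. [s⁻¹] · [m·s⁻¹] = m·s⁻²
Only A. matches m²·s⁻².

A.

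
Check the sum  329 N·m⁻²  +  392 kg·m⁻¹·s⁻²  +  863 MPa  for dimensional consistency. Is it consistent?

Yes

Work out the base dimensions of each:
  329 N·m⁻²:  N·m⁻² = kg·m·s⁻²·m⁻² = kg·m⁻¹·s⁻²
  392 kg·m⁻¹·s⁻²:  kg·m⁻¹·s⁻²
  863 MPa:  Pa = N·m⁻² = kg·m⁻¹·s⁻²
Every term reduces to kg·m⁻¹·s⁻².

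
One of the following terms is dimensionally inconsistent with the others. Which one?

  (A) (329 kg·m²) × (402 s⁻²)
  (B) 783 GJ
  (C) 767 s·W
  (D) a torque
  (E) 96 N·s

Dimensions:
  (A) [kg·m²] · [s⁻²] = kg·m²·s⁻²
  (B) J = N·m = kg·m²·s⁻²
  (C) W·s = J·s⁻¹·s = kg·m²·s⁻²
  (D) [torque] = kg·m²·s⁻²
  (E) N·s = kg·m·s⁻²·s = kg·m·s⁻¹
All reduce to kg·m²·s⁻² except (E), which is kg·m·s⁻¹.

(E)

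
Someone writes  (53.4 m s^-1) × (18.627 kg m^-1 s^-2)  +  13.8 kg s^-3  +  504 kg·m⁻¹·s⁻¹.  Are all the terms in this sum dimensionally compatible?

No

Work out the base dimensions of each:
  (53.4 m s^-1) × (18.627 kg m^-1 s^-2):  [m·s⁻¹] · [kg·m⁻¹·s⁻²] = kg·s⁻³
  13.8 kg s^-3:  kg·s⁻³
  504 kg·m⁻¹·s⁻¹:  kg·m⁻¹·s⁻¹
The terms do not share a single dimension (kg·m⁻¹·s⁻¹ vs kg·s⁻³).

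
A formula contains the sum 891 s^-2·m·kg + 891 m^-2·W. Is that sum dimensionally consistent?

Expand each in SI base units:
  891 s^-2·m·kg:  kg·m·s⁻²
  891 m^-2·W:  W·m⁻² = J·s⁻¹·m⁻² = kg·s⁻³
kg·m·s⁻² ≠ kg·s⁻³, so they cannot be added.

No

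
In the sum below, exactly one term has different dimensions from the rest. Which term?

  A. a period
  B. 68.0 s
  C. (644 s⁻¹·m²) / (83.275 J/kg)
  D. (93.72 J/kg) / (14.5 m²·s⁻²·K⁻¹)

D.

Work out the base dimensions of each:
  A. [period] = s
  B. s
  C. [m²·s⁻¹] / [m²·s⁻²] = s
  D. [m²·s⁻²] / [m²·s⁻²·K⁻¹] = K
All reduce to s except D., which is K.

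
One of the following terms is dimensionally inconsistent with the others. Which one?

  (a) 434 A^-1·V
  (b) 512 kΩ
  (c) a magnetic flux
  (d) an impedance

Dimensions:
  (a) V·A⁻¹ = J·C⁻¹·A⁻¹ = kg·m²·s⁻³·A⁻²
  (b) Ω = V·A⁻¹ = kg·m²·s⁻³·A⁻²
  (c) [magnetic flux] = kg·m²·s⁻²·A⁻¹
  (d) [impedance] = kg·m²·s⁻³·A⁻²
All reduce to kg·m²·s⁻³·A⁻² except (c), which is kg·m²·s⁻²·A⁻¹.

(c)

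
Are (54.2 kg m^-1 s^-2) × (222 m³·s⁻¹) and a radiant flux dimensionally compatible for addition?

Yes

Dimensions:
  (54.2 kg m^-1 s^-2) × (222 m³·s⁻¹):  [kg·m⁻¹·s⁻²] · [m³·s⁻¹] = kg·m²·s⁻³
  a radiant flux:  [radiant flux] = kg·m²·s⁻³
Both are kg·m²·s⁻³, so they have the same dimensions and can be added.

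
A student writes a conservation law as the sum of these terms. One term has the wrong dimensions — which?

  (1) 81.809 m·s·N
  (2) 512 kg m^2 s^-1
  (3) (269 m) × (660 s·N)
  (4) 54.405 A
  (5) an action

(4)

Dimensions:
  (1) N·m·s = kg·m·s⁻²·m·s = kg·m²·s⁻¹
  (2) kg·m²·s⁻¹
  (3) [m] · [kg·m·s⁻¹] = kg·m²·s⁻¹
  (4) A
  (5) [action] = kg·m²·s⁻¹
All reduce to kg·m²·s⁻¹ except (4), which is A.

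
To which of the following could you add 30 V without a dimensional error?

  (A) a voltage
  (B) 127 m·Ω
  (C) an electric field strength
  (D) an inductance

(A)

Reference: V = J·C⁻¹ = kg·m²·s⁻³·A⁻¹.
Each option:
  (A) [voltage] = kg·m²·s⁻³·A⁻¹  ← same
  (B) Ω·m = V·A⁻¹·m = kg·m³·s⁻³·A⁻²
  (C) [electric field strength] = kg·m·s⁻³·A⁻¹
  (D) [inductance] = kg·m²·s⁻²·A⁻²
Only (A) matches kg·m²·s⁻³·A⁻¹.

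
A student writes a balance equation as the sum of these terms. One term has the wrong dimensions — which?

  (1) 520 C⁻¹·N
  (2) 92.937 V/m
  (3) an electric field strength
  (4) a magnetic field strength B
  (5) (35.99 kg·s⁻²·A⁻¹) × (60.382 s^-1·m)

(4)

Work out the base dimensions of each:
  (1) N·C⁻¹ = kg·m·s⁻²·(s·A)⁻¹ = kg·m·s⁻³·A⁻¹
  (2) V·m⁻¹ = J·C⁻¹·m⁻¹ = kg·m·s⁻³·A⁻¹
  (3) [electric field strength] = kg·m·s⁻³·A⁻¹
  (4) [magnetic field strength B] = kg·s⁻²·A⁻¹
  (5) [kg·s⁻²·A⁻¹] · [m·s⁻¹] = kg·m·s⁻³·A⁻¹
All reduce to kg·m·s⁻³·A⁻¹ except (4), which is kg·s⁻²·A⁻¹.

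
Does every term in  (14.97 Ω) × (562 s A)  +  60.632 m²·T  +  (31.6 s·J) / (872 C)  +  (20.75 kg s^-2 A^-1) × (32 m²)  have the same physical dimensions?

Expand each in SI base units:
  (14.97 Ω) × (562 s A):  [kg·m²·s⁻³·A⁻²] · [s·A] = kg·m²·s⁻²·A⁻¹
  60.632 m²·T:  T·m² = Wb·m⁻²·m² = kg·m²·s⁻²·A⁻¹
  (31.6 s·J) / (872 C):  [kg·m²·s⁻¹] / [s·A] = kg·m²·s⁻²·A⁻¹
  (20.75 kg s^-2 A^-1) × (32 m²):  [kg·s⁻²·A⁻¹] · [m²] = kg·m²·s⁻²·A⁻¹
Every term reduces to kg·m²·s⁻²·A⁻¹.

Yes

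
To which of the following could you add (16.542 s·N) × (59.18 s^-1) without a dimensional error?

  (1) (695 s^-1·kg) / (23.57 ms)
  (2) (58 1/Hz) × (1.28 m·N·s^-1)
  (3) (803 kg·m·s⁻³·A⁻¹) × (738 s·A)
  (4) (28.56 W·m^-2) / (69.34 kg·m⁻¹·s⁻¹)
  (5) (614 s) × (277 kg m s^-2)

(3)

Reference: [kg·m·s⁻¹] · [s⁻¹] = kg·m·s⁻².
Each option:
  (1) [kg·s⁻¹] / [s] = kg·s⁻²
  (2) [s] · [kg·m²·s⁻³] = kg·m²·s⁻²
  (3) [kg·m·s⁻³·A⁻¹] · [s·A] = kg·m·s⁻²  ← same
  (4) [kg·s⁻³] / [kg·m⁻¹·s⁻¹] = m·s⁻²
  (5) [s] · [kg·m·s⁻²] = kg·m·s⁻¹
Only (3) matches kg·m·s⁻².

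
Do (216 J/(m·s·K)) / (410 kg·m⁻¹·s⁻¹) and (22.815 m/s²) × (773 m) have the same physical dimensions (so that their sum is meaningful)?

In SI base units:
  (216 J/(m·s·K)) / (410 kg·m⁻¹·s⁻¹):  [kg·m·s⁻³·K⁻¹] / [kg·m⁻¹·s⁻¹] = m²·s⁻²·K⁻¹
  (22.815 m/s²) × (773 m):  [m·s⁻²] · [m] = m²·s⁻²
m²·s⁻²·K⁻¹ ≠ m²·s⁻², so they cannot be added.

No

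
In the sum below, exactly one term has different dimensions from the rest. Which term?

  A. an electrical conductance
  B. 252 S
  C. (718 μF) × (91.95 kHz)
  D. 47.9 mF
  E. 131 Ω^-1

D.

Expand each in SI base units:
  A. [electrical conductance] = kg⁻¹·m⁻²·s³·A²
  B. S = Ω⁻¹ = kg⁻¹·m⁻²·s³·A²
  C. [kg⁻¹·m⁻²·s⁴·A²] · [s⁻¹] = kg⁻¹·m⁻²·s³·A²
  D. F = C·V⁻¹ = kg⁻¹·m⁻²·s⁴·A²
  E. Ω⁻¹ = (V·A⁻¹)⁻¹ = kg⁻¹·m⁻²·s³·A²
All reduce to kg⁻¹·m⁻²·s³·A² except D., which is kg⁻¹·m⁻²·s⁴·A².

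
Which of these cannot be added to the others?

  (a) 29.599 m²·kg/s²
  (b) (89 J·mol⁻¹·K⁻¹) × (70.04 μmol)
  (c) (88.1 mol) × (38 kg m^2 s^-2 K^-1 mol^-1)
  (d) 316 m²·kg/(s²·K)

In SI base units:
  (a) kg·m²·s⁻²
  (b) [kg·m²·s⁻²·K⁻¹·mol⁻¹] · [mol] = kg·m²·s⁻²·K⁻¹
  (c) [mol] · [kg·m²·s⁻²·K⁻¹·mol⁻¹] = kg·m²·s⁻²·K⁻¹
  (d) kg·m²·s⁻²·K⁻¹
All reduce to kg·m²·s⁻²·K⁻¹ except (a), which is kg·m²·s⁻².

(a)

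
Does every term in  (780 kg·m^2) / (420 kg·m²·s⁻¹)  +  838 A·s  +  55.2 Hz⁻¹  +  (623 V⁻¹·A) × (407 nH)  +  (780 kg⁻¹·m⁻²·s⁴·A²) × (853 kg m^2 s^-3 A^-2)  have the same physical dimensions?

No

In SI base units:
  (780 kg·m^2) / (420 kg·m²·s⁻¹):  [kg·m²] / [kg·m²·s⁻¹] = s
  838 A·s:  A·s = s·A
  55.2 Hz⁻¹:  Hz⁻¹ = (s⁻¹)⁻¹ = s
  (623 V⁻¹·A) × (407 nH):  [kg⁻¹·m⁻²·s³·A²] · [kg·m²·s⁻²·A⁻²] = s
  (780 kg⁻¹·m⁻²·s⁴·A²) × (853 kg m^2 s^-3 A^-2):  [kg⁻¹·m⁻²·s⁴·A²] · [kg·m²·s⁻³·A⁻²] = s
The terms do not share a single dimension (s vs s·A).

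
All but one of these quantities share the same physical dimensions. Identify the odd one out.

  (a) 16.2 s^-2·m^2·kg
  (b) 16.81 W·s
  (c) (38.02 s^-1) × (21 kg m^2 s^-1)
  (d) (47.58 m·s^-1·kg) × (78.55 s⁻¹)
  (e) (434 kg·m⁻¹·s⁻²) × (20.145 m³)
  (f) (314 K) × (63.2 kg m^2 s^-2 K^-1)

Work out the base dimensions of each:
  (a) kg·m²·s⁻²
  (b) W·s = J·s⁻¹·s = kg·m²·s⁻²
  (c) [s⁻¹] · [kg·m²·s⁻¹] = kg·m²·s⁻²
  (d) [kg·m·s⁻¹] · [s⁻¹] = kg·m·s⁻²
  (e) [kg·m⁻¹·s⁻²] · [m³] = kg·m²·s⁻²
  (f) [K] · [kg·m²·s⁻²·K⁻¹] = kg·m²·s⁻²
All reduce to kg·m²·s⁻² except (d), which is kg·m·s⁻².

(d)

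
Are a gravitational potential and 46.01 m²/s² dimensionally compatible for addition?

Yes

Expand each in SI base units:
  a gravitational potential:  [gravitational potential] = m²·s⁻²
  46.01 m²/s²:  m²·s⁻²
Both are m²·s⁻², so they have the same dimensions and can be added.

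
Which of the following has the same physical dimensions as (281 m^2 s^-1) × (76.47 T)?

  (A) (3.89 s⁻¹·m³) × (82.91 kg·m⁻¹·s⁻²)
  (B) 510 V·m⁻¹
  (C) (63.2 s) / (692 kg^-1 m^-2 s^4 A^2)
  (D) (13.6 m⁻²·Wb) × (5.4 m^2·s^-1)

(D)

Reference: [m²·s⁻¹] · [kg·s⁻²·A⁻¹] = kg·m²·s⁻³·A⁻¹.
Each option:
  (A) [m³·s⁻¹] · [kg·m⁻¹·s⁻²] = kg·m²·s⁻³
  (B) V·m⁻¹ = J·C⁻¹·m⁻¹ = kg·m·s⁻³·A⁻¹
  (C) [s] / [kg⁻¹·m⁻²·s⁴·A²] = kg·m²·s⁻³·A⁻²
  (D) [kg·s⁻²·A⁻¹] · [m²·s⁻¹] = kg·m²·s⁻³·A⁻¹  ← same
Only (D) matches kg·m²·s⁻³·A⁻¹.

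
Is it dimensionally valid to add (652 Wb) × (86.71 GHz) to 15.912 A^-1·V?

No

Work out the base dimensions of each:
  (652 Wb) × (86.71 GHz):  [kg·m²·s⁻²·A⁻¹] · [s⁻¹] = kg·m²·s⁻³·A⁻¹
  15.912 A^-1·V:  V·A⁻¹ = J·C⁻¹·A⁻¹ = kg·m²·s⁻³·A⁻²
kg·m²·s⁻³·A⁻¹ ≠ kg·m²·s⁻³·A⁻², so they cannot be added.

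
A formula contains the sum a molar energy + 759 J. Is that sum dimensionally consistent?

Dimensions:
  a molar energy:  [molar energy] = kg·m²·s⁻²·mol⁻¹
  759 J:  J = N·m = kg·m²·s⁻²
kg·m²·s⁻²·mol⁻¹ ≠ kg·m²·s⁻², so they cannot be added.

No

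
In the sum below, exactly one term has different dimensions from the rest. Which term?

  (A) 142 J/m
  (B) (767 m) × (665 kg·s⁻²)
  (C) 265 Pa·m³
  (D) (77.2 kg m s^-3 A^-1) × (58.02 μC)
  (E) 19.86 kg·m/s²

Reduce each to base SI dimensions:
  (A) J·m⁻¹ = N·m·m⁻¹ = kg·m·s⁻²
  (B) [m] · [kg·s⁻²] = kg·m·s⁻²
  (C) Pa·m³ = N·m⁻²·m³ = kg·m²·s⁻²
  (D) [kg·m·s⁻³·A⁻¹] · [s·A] = kg·m·s⁻²
  (E) kg·m·s⁻²
All reduce to kg·m·s⁻² except (C), which is kg·m²·s⁻².

(C)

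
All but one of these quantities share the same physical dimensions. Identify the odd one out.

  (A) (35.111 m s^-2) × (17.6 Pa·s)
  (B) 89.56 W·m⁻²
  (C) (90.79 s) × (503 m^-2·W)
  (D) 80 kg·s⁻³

Expand each in SI base units:
  (A) [m·s⁻²] · [kg·m⁻¹·s⁻¹] = kg·s⁻³
  (B) W·m⁻² = J·s⁻¹·m⁻² = kg·s⁻³
  (C) [s] · [kg·s⁻³] = kg·s⁻²
  (D) kg·s⁻³
All reduce to kg·s⁻³ except (C), which is kg·s⁻².

(C)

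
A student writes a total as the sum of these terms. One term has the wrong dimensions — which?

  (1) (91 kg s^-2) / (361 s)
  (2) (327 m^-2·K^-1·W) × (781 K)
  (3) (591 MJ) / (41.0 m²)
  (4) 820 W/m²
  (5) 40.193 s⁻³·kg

Expand each in SI base units:
  (1) [kg·s⁻²] / [s] = kg·s⁻³
  (2) [kg·s⁻³·K⁻¹] · [K] = kg·s⁻³
  (3) [kg·m²·s⁻²] / [m²] = kg·s⁻²
  (4) W·m⁻² = J·s⁻¹·m⁻² = kg·s⁻³
  (5) kg·s⁻³
All reduce to kg·s⁻³ except (3), which is kg·s⁻².

(3)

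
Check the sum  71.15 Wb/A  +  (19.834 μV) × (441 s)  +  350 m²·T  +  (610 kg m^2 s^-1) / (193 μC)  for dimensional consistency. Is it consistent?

Expand each in SI base units:
  71.15 Wb/A:  Wb·A⁻¹ = V·s·A⁻¹ = kg·m²·s⁻²·A⁻²
  (19.834 μV) × (441 s):  [kg·m²·s⁻³·A⁻¹] · [s] = kg·m²·s⁻²·A⁻¹
  350 m²·T:  T·m² = Wb·m⁻²·m² = kg·m²·s⁻²·A⁻¹
  (610 kg m^2 s^-1) / (193 μC):  [kg·m²·s⁻¹] / [s·A] = kg·m²·s⁻²·A⁻¹
The terms do not share a single dimension (kg·m²·s⁻²·A⁻² vs kg·m²·s⁻²·A⁻¹).

No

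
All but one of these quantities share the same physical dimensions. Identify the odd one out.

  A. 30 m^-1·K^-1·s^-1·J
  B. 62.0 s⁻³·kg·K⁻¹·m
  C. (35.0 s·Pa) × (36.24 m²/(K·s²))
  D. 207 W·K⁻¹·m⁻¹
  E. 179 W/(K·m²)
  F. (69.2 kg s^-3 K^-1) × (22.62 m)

E.

Expand each in SI base units:
  A. J·s⁻¹·m⁻¹·K⁻¹ = N·m·s⁻¹·m⁻¹·K⁻¹ = kg·m·s⁻³·K⁻¹
  B. kg·m·s⁻³·K⁻¹
  C. [kg·m⁻¹·s⁻¹] · [m²·s⁻²·K⁻¹] = kg·m·s⁻³·K⁻¹
  D. W·m⁻¹·K⁻¹ = J·s⁻¹·m⁻¹·K⁻¹ = kg·m·s⁻³·K⁻¹
  E. W·m⁻²·K⁻¹ = J·s⁻¹·m⁻²·K⁻¹ = kg·s⁻³·K⁻¹
  F. [kg·s⁻³·K⁻¹] · [m] = kg·m·s⁻³·K⁻¹
All reduce to kg·m·s⁻³·K⁻¹ except E., which is kg·s⁻³·K⁻¹.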